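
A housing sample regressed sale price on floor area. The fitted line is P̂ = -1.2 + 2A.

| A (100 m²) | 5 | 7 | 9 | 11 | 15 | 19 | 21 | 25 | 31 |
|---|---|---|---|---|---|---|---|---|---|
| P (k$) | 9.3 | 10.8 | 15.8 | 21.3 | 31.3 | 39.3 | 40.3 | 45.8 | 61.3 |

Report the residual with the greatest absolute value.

e = -3

A=5: P̂ = -1.2 + 2·5 = 8.8; e = 9.3 − 8.8 = 0.5
A=7: P̂ = -1.2 + 2·7 = 12.8; e = 10.8 − 12.8 = -2
A=9: P̂ = -1.2 + 2·9 = 16.8; e = 15.8 − 16.8 = -1
A=11: P̂ = -1.2 + 2·11 = 20.8; e = 21.3 − 20.8 = 0.5
A=15: P̂ = -1.2 + 2·15 = 28.8; e = 31.3 − 28.8 = 2.5
A=19: P̂ = -1.2 + 2·19 = 36.8; e = 39.3 − 36.8 = 2.5
A=21: P̂ = -1.2 + 2·21 = 40.8; e = 40.3 − 40.8 = -0.5
A=25: P̂ = -1.2 + 2·25 = 48.8; e = 45.8 − 48.8 = -3
A=31: P̂ = -1.2 + 2·31 = 60.8; e = 61.3 − 60.8 = 0.5
Largest |e| is 3 at A = 25, residual -3.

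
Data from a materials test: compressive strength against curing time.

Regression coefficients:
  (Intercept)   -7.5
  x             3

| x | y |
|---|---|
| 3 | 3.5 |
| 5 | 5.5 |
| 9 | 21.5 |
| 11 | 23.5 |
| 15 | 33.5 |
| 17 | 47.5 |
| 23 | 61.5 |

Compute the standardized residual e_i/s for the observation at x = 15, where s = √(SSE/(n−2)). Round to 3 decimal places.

-1.291

x=3: ŷ = -7.5 + 3·3 = 1.5; e = 3.5 − 1.5 = 2
x=5: ŷ = -7.5 + 3·5 = 7.5; e = 5.5 − 7.5 = -2
x=9: ŷ = -7.5 + 3·9 = 19.5; e = 21.5 − 19.5 = 2
x=11: ŷ = -7.5 + 3·11 = 25.5; e = 23.5 − 25.5 = -2
x=15: ŷ = -7.5 + 3·15 = 37.5; e = 33.5 − 37.5 = -4
x=17: ŷ = -7.5 + 3·17 = 43.5; e = 47.5 − 43.5 = 4
x=23: ŷ = -7.5 + 3·23 = 61.5; e = 61.5 − 61.5 = 0
SSE = 4 + 4 + 4 + 4 + 16 + 16 + 0 = 48
s = √(48/5) = 3.09839
e/s = -4 / 3.09839 = -1.291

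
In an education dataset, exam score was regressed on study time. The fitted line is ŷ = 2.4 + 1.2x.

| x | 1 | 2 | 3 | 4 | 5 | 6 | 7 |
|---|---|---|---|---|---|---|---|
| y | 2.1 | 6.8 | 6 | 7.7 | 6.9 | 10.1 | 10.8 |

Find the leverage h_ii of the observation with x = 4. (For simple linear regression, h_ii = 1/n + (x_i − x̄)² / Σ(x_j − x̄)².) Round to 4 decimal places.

x̄ = (1 + 2 + 3 + 4 + 5 + 6 + 7)/7 = 4
Σ(x − x̄)² = 9 + 4 + 1 + 0 + 1 + 4 + 9 = 28
h = 1/7 + (0)²/28 = 0.142857 + 0 = 0.1429

h = 0.1429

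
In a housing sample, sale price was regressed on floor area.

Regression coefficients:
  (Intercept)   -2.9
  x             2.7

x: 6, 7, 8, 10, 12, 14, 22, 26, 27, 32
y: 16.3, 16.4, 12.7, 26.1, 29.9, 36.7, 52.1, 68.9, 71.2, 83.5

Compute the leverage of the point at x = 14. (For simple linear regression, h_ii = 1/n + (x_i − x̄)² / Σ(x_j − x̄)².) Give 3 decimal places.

h = 0.107

x̄ = (6 + 7 + 8 + 10 + 12 + 14 + 22 + 26 + 27 + 32)/10 = 16.4
Σ(x − x̄)² = 108.16 + 88.36 + 70.56 + 40.96 + 19.36 + 5.76 + 31.36 + 92.16 + 112.36 + 243.36 = 812.4
h = 1/10 + (-2.4)²/812.4 = 0.1 + 0.0070901 = 0.107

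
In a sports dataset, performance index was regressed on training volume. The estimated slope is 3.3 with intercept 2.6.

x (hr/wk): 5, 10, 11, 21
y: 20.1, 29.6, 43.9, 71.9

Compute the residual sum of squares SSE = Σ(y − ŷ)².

SSE = 62

x=5: ŷ = 2.6 + 3.3·5 = 19.1; r = 20.1 − 19.1 = 1
x=10: ŷ = 2.6 + 3.3·10 = 35.6; r = 29.6 − 35.6 = -6
x=11: ŷ = 2.6 + 3.3·11 = 38.9; r = 43.9 − 38.9 = 5
x=21: ŷ = 2.6 + 3.3·21 = 71.9; r = 71.9 − 71.9 = 0
SSE = 1 + 36 + 25 + 0 = 62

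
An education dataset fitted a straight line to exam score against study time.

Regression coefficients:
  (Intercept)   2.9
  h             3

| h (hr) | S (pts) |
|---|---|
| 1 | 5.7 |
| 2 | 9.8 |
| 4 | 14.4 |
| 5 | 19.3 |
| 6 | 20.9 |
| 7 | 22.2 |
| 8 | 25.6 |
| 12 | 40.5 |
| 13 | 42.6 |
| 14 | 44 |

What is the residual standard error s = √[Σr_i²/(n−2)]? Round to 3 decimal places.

s = 1.199

h=1: ŷ = 2.9 + 3·1 = 5.9; r = 5.7 − 5.9 = -0.2
h=2: ŷ = 2.9 + 3·2 = 8.9; r = 9.8 − 8.9 = 0.9
h=4: ŷ = 2.9 + 3·4 = 14.9; r = 14.4 − 14.9 = -0.5
h=5: ŷ = 2.9 + 3·5 = 17.9; r = 19.3 − 17.9 = 1.4
h=6: ŷ = 2.9 + 3·6 = 20.9; r = 20.9 − 20.9 = 0
h=7: ŷ = 2.9 + 3·7 = 23.9; r = 22.2 − 23.9 = -1.7
h=8: ŷ = 2.9 + 3·8 = 26.9; r = 25.6 − 26.9 = -1.3
h=12: ŷ = 2.9 + 3·12 = 38.9; r = 40.5 − 38.9 = 1.6
h=13: ŷ = 2.9 + 3·13 = 41.9; r = 42.6 − 41.9 = 0.7
h=14: ŷ = 2.9 + 3·14 = 44.9; r = 44 − 44.9 = -0.9
SSE = 0.04 + 0.81 + 0.25 + 1.96 + 0 + 2.89 + 1.69 + 2.56 + 0.49 + 0.81 = 11.5
s = √(11.5/8) = √1.4375 ≈ 1.199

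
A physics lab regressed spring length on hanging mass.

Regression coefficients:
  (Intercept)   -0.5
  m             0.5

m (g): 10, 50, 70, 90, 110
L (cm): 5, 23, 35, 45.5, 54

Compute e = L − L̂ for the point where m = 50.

e = -1.5

L̂ = -0.5 + 0.5·50 = 24.5
e = 23 − 24.5 = -1.5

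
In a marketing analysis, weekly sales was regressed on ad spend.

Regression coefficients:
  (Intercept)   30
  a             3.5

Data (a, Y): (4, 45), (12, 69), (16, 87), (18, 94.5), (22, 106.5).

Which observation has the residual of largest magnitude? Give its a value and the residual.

a=4: ŷ = 30 + 3.5·4 = 44; r = 45 − 44 = 1
a=12: ŷ = 30 + 3.5·12 = 72; r = 69 − 72 = -3
a=16: ŷ = 30 + 3.5·16 = 86; r = 87 − 86 = 1
a=18: ŷ = 30 + 3.5·18 = 93; r = 94.5 − 93 = 1.5
a=22: ŷ = 30 + 3.5·22 = 107; r = 106.5 − 107 = -0.5
Largest |r| is 3 at a = 12, residual -3.

a = 12, r = -3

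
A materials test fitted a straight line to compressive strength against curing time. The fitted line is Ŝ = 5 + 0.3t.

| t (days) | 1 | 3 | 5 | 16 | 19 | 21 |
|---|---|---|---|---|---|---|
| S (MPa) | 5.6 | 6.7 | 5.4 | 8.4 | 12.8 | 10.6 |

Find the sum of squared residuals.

t=1: Ŝ = 5 + 0.3·1 = 5.3; r = 5.6 − 5.3 = 0.3
t=3: Ŝ = 5 + 0.3·3 = 5.9; r = 6.7 − 5.9 = 0.8
t=5: Ŝ = 5 + 0.3·5 = 6.5; r = 5.4 − 6.5 = -1.1
t=16: Ŝ = 5 + 0.3·16 = 9.8; r = 8.4 − 9.8 = -1.4
t=19: Ŝ = 5 + 0.3·19 = 10.7; r = 12.8 − 10.7 = 2.1
t=21: Ŝ = 5 + 0.3·21 = 11.3; r = 10.6 − 11.3 = -0.7
SSE = 0.09 + 0.64 + 1.21 + 1.96 + 4.41 + 0.49 = 8.8

SSE = 8.8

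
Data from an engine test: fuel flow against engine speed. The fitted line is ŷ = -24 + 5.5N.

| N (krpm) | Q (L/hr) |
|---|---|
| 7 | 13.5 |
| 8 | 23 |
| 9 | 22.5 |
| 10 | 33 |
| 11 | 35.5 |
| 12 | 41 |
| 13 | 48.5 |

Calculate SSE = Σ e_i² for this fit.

SSE = 26

N=7: ŷ = -24 + 5.5·7 = 14.5; e = 13.5 − 14.5 = -1
N=8: ŷ = -24 + 5.5·8 = 20; e = 23 − 20 = 3
N=9: ŷ = -24 + 5.5·9 = 25.5; e = 22.5 − 25.5 = -3
N=10: ŷ = -24 + 5.5·10 = 31; e = 33 − 31 = 2
N=11: ŷ = -24 + 5.5·11 = 36.5; e = 35.5 − 36.5 = -1
N=12: ŷ = -24 + 5.5·12 = 42; e = 41 − 42 = -1
N=13: ŷ = -24 + 5.5·13 = 47.5; e = 48.5 − 47.5 = 1
SSE = 1 + 9 + 9 + 4 + 1 + 1 + 1 = 26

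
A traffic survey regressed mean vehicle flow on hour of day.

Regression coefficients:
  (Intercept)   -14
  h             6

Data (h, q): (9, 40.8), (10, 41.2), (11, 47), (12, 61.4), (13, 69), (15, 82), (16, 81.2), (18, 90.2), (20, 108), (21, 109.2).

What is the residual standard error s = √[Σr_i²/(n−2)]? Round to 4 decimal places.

h=9: q̂ = -14 + 6·9 = 40; r = 40.8 − 40 = 0.8
h=10: q̂ = -14 + 6·10 = 46; r = 41.2 − 46 = -4.8
h=11: q̂ = -14 + 6·11 = 52; r = 47 − 52 = -5
h=12: q̂ = -14 + 6·12 = 58; r = 61.4 − 58 = 3.4
h=13: q̂ = -14 + 6·13 = 64; r = 69 − 64 = 5
h=15: q̂ = -14 + 6·15 = 76; r = 82 − 76 = 6
h=16: q̂ = -14 + 6·16 = 82; r = 81.2 − 82 = -0.8
h=18: q̂ = -14 + 6·18 = 94; r = 90.2 − 94 = -3.8
h=20: q̂ = -14 + 6·20 = 106; r = 108 − 106 = 2
h=21: q̂ = -14 + 6·21 = 112; r = 109.2 − 112 = -2.8
SSE = 0.64 + 23.04 + 25 + 11.56 + 25 + 36 + 0.64 + 14.44 + 4 + 7.84 = 148.16
s = √(148.16/8) = √18.52 ≈ 4.3035

s = 4.3035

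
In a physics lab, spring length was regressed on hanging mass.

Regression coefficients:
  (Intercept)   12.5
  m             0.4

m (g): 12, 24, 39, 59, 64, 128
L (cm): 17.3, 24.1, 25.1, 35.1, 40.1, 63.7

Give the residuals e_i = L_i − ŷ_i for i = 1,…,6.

m=12: ŷ = 12.5 + 0.4·12 = 17.3; e = 17.3 − 17.3 = 0
m=24: ŷ = 12.5 + 0.4·24 = 22.1; e = 24.1 − 22.1 = 2
m=39: ŷ = 12.5 + 0.4·39 = 28.1; e = 25.1 − 28.1 = -3
m=59: ŷ = 12.5 + 0.4·59 = 36.1; e = 35.1 − 36.1 = -1
m=64: ŷ = 12.5 + 0.4·64 = 38.1; e = 40.1 − 38.1 = 2
m=128: ŷ = 12.5 + 0.4·128 = 63.7; e = 63.7 − 63.7 = 0

0, 2, -3, -1, 2, 0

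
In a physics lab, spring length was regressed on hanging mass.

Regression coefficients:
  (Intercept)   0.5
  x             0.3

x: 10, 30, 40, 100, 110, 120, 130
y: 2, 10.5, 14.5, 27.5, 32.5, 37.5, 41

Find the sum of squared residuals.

x=10: ŷ = 0.5 + 0.3·10 = 3.5; r = 2 − 3.5 = -1.5
x=30: ŷ = 0.5 + 0.3·30 = 9.5; r = 10.5 − 9.5 = 1
x=40: ŷ = 0.5 + 0.3·40 = 12.5; r = 14.5 − 12.5 = 2
x=100: ŷ = 0.5 + 0.3·100 = 30.5; r = 27.5 − 30.5 = -3
x=110: ŷ = 0.5 + 0.3·110 = 33.5; r = 32.5 − 33.5 = -1
x=120: ŷ = 0.5 + 0.3·120 = 36.5; r = 37.5 − 36.5 = 1
x=130: ŷ = 0.5 + 0.3·130 = 39.5; r = 41 − 39.5 = 1.5
SSE = 2.25 + 1 + 4 + 9 + 1 + 1 + 2.25 = 20.5

SSE = 20.5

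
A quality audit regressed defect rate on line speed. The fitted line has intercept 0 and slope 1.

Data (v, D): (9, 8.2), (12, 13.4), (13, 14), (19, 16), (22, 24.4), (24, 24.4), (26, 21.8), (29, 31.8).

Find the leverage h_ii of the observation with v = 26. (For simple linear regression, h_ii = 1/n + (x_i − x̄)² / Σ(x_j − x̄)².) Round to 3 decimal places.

h = 0.249

v̄ = (9 + 12 + 13 + 19 + 22 + 24 + 26 + 29)/8 = 19.25
Σ(v − v̄)² = 105.062 + 52.5625 + 39.0625 + 0.0625 + 7.5625 + 22.5625 + 45.5625 + 95.0625 = 367.5
h = 1/8 + (6.75)²/367.5 = 0.125 + 0.12398 = 0.249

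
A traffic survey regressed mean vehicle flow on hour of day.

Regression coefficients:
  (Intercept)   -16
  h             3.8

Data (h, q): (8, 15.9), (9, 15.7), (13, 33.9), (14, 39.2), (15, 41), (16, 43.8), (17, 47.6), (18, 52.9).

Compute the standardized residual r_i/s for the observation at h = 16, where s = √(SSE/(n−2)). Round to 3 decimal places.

h=8: ŷ = -16 + 3.8·8 = 14.4; r = 15.9 − 14.4 = 1.5
h=9: ŷ = -16 + 3.8·9 = 18.2; r = 15.7 − 18.2 = -2.5
h=13: ŷ = -16 + 3.8·13 = 33.4; r = 33.9 − 33.4 = 0.5
h=14: ŷ = -16 + 3.8·14 = 37.2; r = 39.2 − 37.2 = 2
h=15: ŷ = -16 + 3.8·15 = 41; r = 41 − 41 = 0
h=16: ŷ = -16 + 3.8·16 = 44.8; r = 43.8 − 44.8 = -1
h=17: ŷ = -16 + 3.8·17 = 48.6; r = 47.6 − 48.6 = -1
h=18: ŷ = -16 + 3.8·18 = 52.4; r = 52.9 − 52.4 = 0.5
SSE = 2.25 + 6.25 + 0.25 + 4 + 0 + 1 + 1 + 0.25 = 15
s = √(15/6) = 1.58114
r/s = -1 / 1.58114 = -0.632

-0.632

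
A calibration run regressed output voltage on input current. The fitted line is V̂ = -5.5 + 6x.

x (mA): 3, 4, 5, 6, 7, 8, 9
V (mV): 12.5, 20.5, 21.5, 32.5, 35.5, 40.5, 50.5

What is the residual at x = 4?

V̂ = -5.5 + 6·4 = 18.5
r = 20.5 − 18.5 = 2

r = 2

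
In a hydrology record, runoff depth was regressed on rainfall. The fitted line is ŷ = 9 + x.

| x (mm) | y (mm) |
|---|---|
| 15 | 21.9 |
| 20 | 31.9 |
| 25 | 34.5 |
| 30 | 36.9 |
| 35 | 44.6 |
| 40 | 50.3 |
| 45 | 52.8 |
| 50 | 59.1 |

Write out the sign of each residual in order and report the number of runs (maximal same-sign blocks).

6 runs

x=15: ŷ = 9 + 15 = 24; r = 21.9 − 24 = -2.1
x=20: ŷ = 9 + 20 = 29; r = 31.9 − 29 = 2.9
x=25: ŷ = 9 + 25 = 34; r = 34.5 − 34 = 0.5
x=30: ŷ = 9 + 30 = 39; r = 36.9 − 39 = -2.1
x=35: ŷ = 9 + 35 = 44; r = 44.6 − 44 = 0.6
x=40: ŷ = 9 + 40 = 49; r = 50.3 − 49 = 1.3
x=45: ŷ = 9 + 45 = 54; r = 52.8 − 54 = -1.2
x=50: ŷ = 9 + 50 = 59; r = 59.1 − 59 = 0.1
Signs: − + + − + + − +
Runs: −×1, +×2, −×1, +×2, −×1, +×1 → 6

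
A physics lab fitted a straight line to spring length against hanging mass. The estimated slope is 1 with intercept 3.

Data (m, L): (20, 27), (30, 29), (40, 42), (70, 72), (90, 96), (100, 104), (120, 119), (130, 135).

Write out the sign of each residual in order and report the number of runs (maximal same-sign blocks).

5 runs

m=20: ŷ = 3 + 20 = 23; r = 27 − 23 = 4
m=30: ŷ = 3 + 30 = 33; r = 29 − 33 = -4
m=40: ŷ = 3 + 40 = 43; r = 42 − 43 = -1
m=70: ŷ = 3 + 70 = 73; r = 72 − 73 = -1
m=90: ŷ = 3 + 90 = 93; r = 96 − 93 = 3
m=100: ŷ = 3 + 100 = 103; r = 104 − 103 = 1
m=120: ŷ = 3 + 120 = 123; r = 119 − 123 = -4
m=130: ŷ = 3 + 130 = 133; r = 135 − 133 = 2
Signs: + − − − + + − +
Runs: +×1, −×3, +×2, −×1, +×1 → 5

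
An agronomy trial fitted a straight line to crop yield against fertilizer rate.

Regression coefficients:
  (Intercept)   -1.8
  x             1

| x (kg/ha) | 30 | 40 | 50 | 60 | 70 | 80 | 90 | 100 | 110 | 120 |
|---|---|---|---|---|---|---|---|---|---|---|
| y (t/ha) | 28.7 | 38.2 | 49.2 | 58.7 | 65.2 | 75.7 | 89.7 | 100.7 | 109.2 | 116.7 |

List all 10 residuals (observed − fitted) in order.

0.5, 0, 1, 0.5, -3, -2.5, 1.5, 2.5, 1, -1.5

x=30: ŷ = -1.8 + 30 = 28.2; e = 28.7 − 28.2 = 0.5
x=40: ŷ = -1.8 + 40 = 38.2; e = 38.2 − 38.2 = 0
x=50: ŷ = -1.8 + 50 = 48.2; e = 49.2 − 48.2 = 1
x=60: ŷ = -1.8 + 60 = 58.2; e = 58.7 − 58.2 = 0.5
x=70: ŷ = -1.8 + 70 = 68.2; e = 65.2 − 68.2 = -3
x=80: ŷ = -1.8 + 80 = 78.2; e = 75.7 − 78.2 = -2.5
x=90: ŷ = -1.8 + 90 = 88.2; e = 89.7 − 88.2 = 1.5
x=100: ŷ = -1.8 + 100 = 98.2; e = 100.7 − 98.2 = 2.5
x=110: ŷ = -1.8 + 110 = 108.2; e = 109.2 − 108.2 = 1
x=120: ŷ = -1.8 + 120 = 118.2; e = 116.7 − 118.2 = -1.5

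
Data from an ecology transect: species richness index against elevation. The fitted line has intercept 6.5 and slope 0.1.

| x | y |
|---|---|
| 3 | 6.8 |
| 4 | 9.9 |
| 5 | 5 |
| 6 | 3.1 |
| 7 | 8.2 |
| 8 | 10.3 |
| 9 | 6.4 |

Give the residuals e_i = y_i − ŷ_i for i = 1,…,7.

x=3: ŷ = 6.5 + 0.1·3 = 6.8; e = 6.8 − 6.8 = 0
x=4: ŷ = 6.5 + 0.1·4 = 6.9; e = 9.9 − 6.9 = 3
x=5: ŷ = 6.5 + 0.1·5 = 7; e = 5 − 7 = -2
x=6: ŷ = 6.5 + 0.1·6 = 7.1; e = 3.1 − 7.1 = -4
x=7: ŷ = 6.5 + 0.1·7 = 7.2; e = 8.2 − 7.2 = 1
x=8: ŷ = 6.5 + 0.1·8 = 7.3; e = 10.3 − 7.3 = 3
x=9: ŷ = 6.5 + 0.1·9 = 7.4; e = 6.4 − 7.4 = -1

0, 3, -2, -4, 1, 3, -1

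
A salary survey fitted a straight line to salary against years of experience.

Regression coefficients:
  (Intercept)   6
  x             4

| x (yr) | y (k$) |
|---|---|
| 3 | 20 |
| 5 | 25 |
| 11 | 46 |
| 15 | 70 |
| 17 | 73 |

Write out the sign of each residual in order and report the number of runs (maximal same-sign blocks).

4 runs

x=3: ŷ = 6 + 4·3 = 18; r = 20 − 18 = 2
x=5: ŷ = 6 + 4·5 = 26; r = 25 − 26 = -1
x=11: ŷ = 6 + 4·11 = 50; r = 46 − 50 = -4
x=15: ŷ = 6 + 4·15 = 66; r = 70 − 66 = 4
x=17: ŷ = 6 + 4·17 = 74; r = 73 − 74 = -1
Signs: + − − + −
Runs: +×1, −×2, +×1, −×1 → 4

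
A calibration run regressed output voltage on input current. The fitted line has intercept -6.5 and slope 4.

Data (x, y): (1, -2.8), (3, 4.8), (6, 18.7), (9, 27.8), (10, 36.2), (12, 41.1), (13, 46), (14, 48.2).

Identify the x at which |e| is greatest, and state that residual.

x = 10, e = 2.7

x=1: ŷ = -6.5 + 4·1 = -2.5; e = -2.8 − (-2.5) = -0.3
x=3: ŷ = -6.5 + 4·3 = 5.5; e = 4.8 − 5.5 = -0.7
x=6: ŷ = -6.5 + 4·6 = 17.5; e = 18.7 − 17.5 = 1.2
x=9: ŷ = -6.5 + 4·9 = 29.5; e = 27.8 − 29.5 = -1.7
x=10: ŷ = -6.5 + 4·10 = 33.5; e = 36.2 − 33.5 = 2.7
x=12: ŷ = -6.5 + 4·12 = 41.5; e = 41.1 − 41.5 = -0.4
x=13: ŷ = -6.5 + 4·13 = 45.5; e = 46 − 45.5 = 0.5
x=14: ŷ = -6.5 + 4·14 = 49.5; e = 48.2 − 49.5 = -1.3
Largest |e| is 2.7 at x = 10, residual 2.7.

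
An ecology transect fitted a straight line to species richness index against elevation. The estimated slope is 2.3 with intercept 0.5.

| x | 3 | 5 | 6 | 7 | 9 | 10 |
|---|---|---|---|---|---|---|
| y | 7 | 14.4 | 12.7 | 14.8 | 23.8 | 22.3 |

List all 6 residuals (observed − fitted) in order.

-0.4, 2.4, -1.6, -1.8, 2.6, -1.2

x=3: ŷ = 0.5 + 2.3·3 = 7.4; e = 7 − 7.4 = -0.4
x=5: ŷ = 0.5 + 2.3·5 = 12; e = 14.4 − 12 = 2.4
x=6: ŷ = 0.5 + 2.3·6 = 14.3; e = 12.7 − 14.3 = -1.6
x=7: ŷ = 0.5 + 2.3·7 = 16.6; e = 14.8 − 16.6 = -1.8
x=9: ŷ = 0.5 + 2.3·9 = 21.2; e = 23.8 − 21.2 = 2.6
x=10: ŷ = 0.5 + 2.3·10 = 23.5; e = 22.3 − 23.5 = -1.2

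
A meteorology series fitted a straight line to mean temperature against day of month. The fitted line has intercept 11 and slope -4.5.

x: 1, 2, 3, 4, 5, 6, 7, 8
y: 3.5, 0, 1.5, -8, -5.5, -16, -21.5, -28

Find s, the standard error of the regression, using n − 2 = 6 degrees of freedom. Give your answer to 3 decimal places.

x=1: ŷ = 11 − 4.5·1 = 6.5; e = 3.5 − 6.5 = -3
x=2: ŷ = 11 − 4.5·2 = 2; e = 0 − 2 = -2
x=3: ŷ = 11 − 4.5·3 = -2.5; e = 1.5 − (-2.5) = 4
x=4: ŷ = 11 − 4.5·4 = -7; e = -8 − (-7) = -1
x=5: ŷ = 11 − 4.5·5 = -11.5; e = -5.5 − (-11.5) = 6
x=6: ŷ = 11 − 4.5·6 = -16; e = -16 − (-16) = 0
x=7: ŷ = 11 − 4.5·7 = -20.5; e = -21.5 − (-20.5) = -1
x=8: ŷ = 11 − 4.5·8 = -25; e = -28 − (-25) = -3
SSE = 9 + 4 + 16 + 1 + 36 + 0 + 1 + 9 = 76
s = √(76/6) = √12.6667 ≈ 3.559

s = 3.559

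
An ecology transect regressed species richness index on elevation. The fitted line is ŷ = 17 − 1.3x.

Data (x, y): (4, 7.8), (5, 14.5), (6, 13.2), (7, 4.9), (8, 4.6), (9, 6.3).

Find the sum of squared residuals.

SSE = 62

x=4: ŷ = 17 − 1.3·4 = 11.8; e = 7.8 − 11.8 = -4
x=5: ŷ = 17 − 1.3·5 = 10.5; e = 14.5 − 10.5 = 4
x=6: ŷ = 17 − 1.3·6 = 9.2; e = 13.2 − 9.2 = 4
x=7: ŷ = 17 − 1.3·7 = 7.9; e = 4.9 − 7.9 = -3
x=8: ŷ = 17 − 1.3·8 = 6.6; e = 4.6 − 6.6 = -2
x=9: ŷ = 17 − 1.3·9 = 5.3; e = 6.3 − 5.3 = 1
SSE = 16 + 16 + 16 + 9 + 4 + 1 = 62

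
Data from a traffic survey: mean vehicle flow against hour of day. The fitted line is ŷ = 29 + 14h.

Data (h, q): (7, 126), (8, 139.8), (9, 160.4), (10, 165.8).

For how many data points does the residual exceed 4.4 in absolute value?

1

h=7: ŷ = 29 + 14·7 = 127; r = 126 − 127 = -1
h=8: ŷ = 29 + 14·8 = 141; r = 139.8 − 141 = -1.2
h=9: ŷ = 29 + 14·9 = 155; r = 160.4 − 155 = 5.4
h=10: ŷ = 29 + 14·10 = 169; r = 165.8 − 169 = -3.2
|r| > 4.4: h=9 (|r|=5.4) → 1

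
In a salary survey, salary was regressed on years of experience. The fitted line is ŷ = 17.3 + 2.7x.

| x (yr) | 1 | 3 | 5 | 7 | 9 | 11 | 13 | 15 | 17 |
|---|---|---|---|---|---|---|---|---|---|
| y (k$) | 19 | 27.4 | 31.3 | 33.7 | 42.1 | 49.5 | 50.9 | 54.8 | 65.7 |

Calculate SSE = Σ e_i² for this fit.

SSE = 35.5

x=1: ŷ = 17.3 + 2.7·1 = 20; e = 19 − 20 = -1
x=3: ŷ = 17.3 + 2.7·3 = 25.4; e = 27.4 − 25.4 = 2
x=5: ŷ = 17.3 + 2.7·5 = 30.8; e = 31.3 − 30.8 = 0.5
x=7: ŷ = 17.3 + 2.7·7 = 36.2; e = 33.7 − 36.2 = -2.5
x=9: ŷ = 17.3 + 2.7·9 = 41.6; e = 42.1 − 41.6 = 0.5
x=11: ŷ = 17.3 + 2.7·11 = 47; e = 49.5 − 47 = 2.5
x=13: ŷ = 17.3 + 2.7·13 = 52.4; e = 50.9 − 52.4 = -1.5
x=15: ŷ = 17.3 + 2.7·15 = 57.8; e = 54.8 − 57.8 = -3
x=17: ŷ = 17.3 + 2.7·17 = 63.2; e = 65.7 − 63.2 = 2.5
SSE = 1 + 4 + 0.25 + 6.25 + 0.25 + 6.25 + 2.25 + 9 + 6.25 = 35.5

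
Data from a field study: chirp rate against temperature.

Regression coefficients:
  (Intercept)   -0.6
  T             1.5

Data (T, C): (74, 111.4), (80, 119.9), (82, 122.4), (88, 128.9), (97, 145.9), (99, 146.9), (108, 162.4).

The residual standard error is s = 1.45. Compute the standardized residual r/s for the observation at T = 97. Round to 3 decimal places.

ŷ = -0.6 + 1.5·97 = 144.9
r = 145.9 − 144.9 = 1
r/s = 1 / 1.45 = 0.690

0.690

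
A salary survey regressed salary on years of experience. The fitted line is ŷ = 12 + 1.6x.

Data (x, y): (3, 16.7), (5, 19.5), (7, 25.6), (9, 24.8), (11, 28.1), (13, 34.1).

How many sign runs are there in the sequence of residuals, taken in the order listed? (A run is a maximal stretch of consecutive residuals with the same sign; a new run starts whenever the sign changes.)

4 runs

x=3: ŷ = 12 + 1.6·3 = 16.8; e = 16.7 − 16.8 = -0.1
x=5: ŷ = 12 + 1.6·5 = 20; e = 19.5 − 20 = -0.5
x=7: ŷ = 12 + 1.6·7 = 23.2; e = 25.6 − 23.2 = 2.4
x=9: ŷ = 12 + 1.6·9 = 26.4; e = 24.8 − 26.4 = -1.6
x=11: ŷ = 12 + 1.6·11 = 29.6; e = 28.1 − 29.6 = -1.5
x=13: ŷ = 12 + 1.6·13 = 32.8; e = 34.1 − 32.8 = 1.3
Signs: − − + − − +
Runs: −×2, +×1, −×2, +×1 → 4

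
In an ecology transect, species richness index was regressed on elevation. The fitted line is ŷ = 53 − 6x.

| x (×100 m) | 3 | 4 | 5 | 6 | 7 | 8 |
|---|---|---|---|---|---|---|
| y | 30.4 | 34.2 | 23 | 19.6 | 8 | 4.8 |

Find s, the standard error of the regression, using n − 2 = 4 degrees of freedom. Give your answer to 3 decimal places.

x=3: ŷ = 53 − 6·3 = 35; e = 30.4 − 35 = -4.6
x=4: ŷ = 53 − 6·4 = 29; e = 34.2 − 29 = 5.2
x=5: ŷ = 53 − 6·5 = 23; e = 23 − 23 = 0
x=6: ŷ = 53 − 6·6 = 17; e = 19.6 − 17 = 2.6
x=7: ŷ = 53 − 6·7 = 11; e = 8 − 11 = -3
x=8: ŷ = 53 − 6·8 = 5; e = 4.8 − 5 = -0.2
SSE = 21.16 + 27.04 + 0 + 6.76 + 9 + 0.04 = 64
s = √(64/4) = √16 ≈ 4.000

s = 4.000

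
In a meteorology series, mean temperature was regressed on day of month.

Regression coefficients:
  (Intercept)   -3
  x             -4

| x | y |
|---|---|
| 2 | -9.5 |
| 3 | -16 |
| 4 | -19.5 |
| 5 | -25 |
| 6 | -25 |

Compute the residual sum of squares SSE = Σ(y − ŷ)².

SSE = 11.5

x=2: ŷ = -3 − 4·2 = -11; e = -9.5 − (-11) = 1.5
x=3: ŷ = -3 − 4·3 = -15; e = -16 − (-15) = -1
x=4: ŷ = -3 − 4·4 = -19; e = -19.5 − (-19) = -0.5
x=5: ŷ = -3 − 4·5 = -23; e = -25 − (-23) = -2
x=6: ŷ = -3 − 4·6 = -27; e = -25 − (-27) = 2
SSE = 2.25 + 1 + 0.25 + 4 + 4 = 11.5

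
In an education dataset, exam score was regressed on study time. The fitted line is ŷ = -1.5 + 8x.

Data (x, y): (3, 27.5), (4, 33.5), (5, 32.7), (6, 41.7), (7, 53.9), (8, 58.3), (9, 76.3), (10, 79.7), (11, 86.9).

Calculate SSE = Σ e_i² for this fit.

x=3: ŷ = -1.5 + 8·3 = 22.5; e = 27.5 − 22.5 = 5
x=4: ŷ = -1.5 + 8·4 = 30.5; e = 33.5 − 30.5 = 3
x=5: ŷ = -1.5 + 8·5 = 38.5; e = 32.7 − 38.5 = -5.8
x=6: ŷ = -1.5 + 8·6 = 46.5; e = 41.7 − 46.5 = -4.8
x=7: ŷ = -1.5 + 8·7 = 54.5; e = 53.9 − 54.5 = -0.6
x=8: ŷ = -1.5 + 8·8 = 62.5; e = 58.3 − 62.5 = -4.2
x=9: ŷ = -1.5 + 8·9 = 70.5; e = 76.3 − 70.5 = 5.8
x=10: ŷ = -1.5 + 8·10 = 78.5; e = 79.7 − 78.5 = 1.2
x=11: ŷ = -1.5 + 8·11 = 86.5; e = 86.9 − 86.5 = 0.4
SSE = 25 + 9 + 33.64 + 23.04 + 0.36 + 17.64 + 33.64 + 1.44 + 0.16 = 143.92

SSE = 143.92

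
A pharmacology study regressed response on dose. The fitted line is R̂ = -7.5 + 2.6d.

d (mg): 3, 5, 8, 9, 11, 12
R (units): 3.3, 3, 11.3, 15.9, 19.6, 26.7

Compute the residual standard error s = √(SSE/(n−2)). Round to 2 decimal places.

d=3: R̂ = -7.5 + 2.6·3 = 0.3; e = 3.3 − 0.3 = 3
d=5: R̂ = -7.5 + 2.6·5 = 5.5; e = 3 − 5.5 = -2.5
d=8: R̂ = -7.5 + 2.6·8 = 13.3; e = 11.3 − 13.3 = -2
d=9: R̂ = -7.5 + 2.6·9 = 15.9; e = 15.9 − 15.9 = 0
d=11: R̂ = -7.5 + 2.6·11 = 21.1; e = 19.6 − 21.1 = -1.5
d=12: R̂ = -7.5 + 2.6·12 = 23.7; e = 26.7 − 23.7 = 3
SSE = 9 + 6.25 + 4 + 0 + 2.25 + 9 = 30.5
s = √(30.5/4) = √7.625 ≈ 2.76

s = 2.76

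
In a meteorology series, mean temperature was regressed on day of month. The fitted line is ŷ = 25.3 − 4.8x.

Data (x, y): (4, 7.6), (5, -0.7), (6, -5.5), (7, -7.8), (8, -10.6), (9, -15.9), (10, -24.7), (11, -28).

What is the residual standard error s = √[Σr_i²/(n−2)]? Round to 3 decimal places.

x=4: ŷ = 25.3 − 4.8·4 = 6.1; r = 7.6 − 6.1 = 1.5
x=5: ŷ = 25.3 − 4.8·5 = 1.3; r = -0.7 − 1.3 = -2
x=6: ŷ = 25.3 − 4.8·6 = -3.5; r = -5.5 − (-3.5) = -2
x=7: ŷ = 25.3 − 4.8·7 = -8.3; r = -7.8 − (-8.3) = 0.5
x=8: ŷ = 25.3 − 4.8·8 = -13.1; r = -10.6 − (-13.1) = 2.5
x=9: ŷ = 25.3 − 4.8·9 = -17.9; r = -15.9 − (-17.9) = 2
x=10: ŷ = 25.3 − 4.8·10 = -22.7; r = -24.7 − (-22.7) = -2
x=11: ŷ = 25.3 − 4.8·11 = -27.5; r = -28 − (-27.5) = -0.5
SSE = 2.25 + 4 + 4 + 0.25 + 6.25 + 4 + 4 + 0.25 = 25
s = √(25/6) = √4.16667 ≈ 2.041

s = 2.041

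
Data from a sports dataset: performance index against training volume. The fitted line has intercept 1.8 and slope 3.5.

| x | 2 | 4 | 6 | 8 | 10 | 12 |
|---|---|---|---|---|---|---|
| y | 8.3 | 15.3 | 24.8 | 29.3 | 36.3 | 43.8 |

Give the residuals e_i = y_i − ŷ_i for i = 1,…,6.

-0.5, -0.5, 2, -0.5, -0.5, 0

x=2: ŷ = 1.8 + 3.5·2 = 8.8; e = 8.3 − 8.8 = -0.5
x=4: ŷ = 1.8 + 3.5·4 = 15.8; e = 15.3 − 15.8 = -0.5
x=6: ŷ = 1.8 + 3.5·6 = 22.8; e = 24.8 − 22.8 = 2
x=8: ŷ = 1.8 + 3.5·8 = 29.8; e = 29.3 − 29.8 = -0.5
x=10: ŷ = 1.8 + 3.5·10 = 36.8; e = 36.3 − 36.8 = -0.5
x=12: ŷ = 1.8 + 3.5·12 = 43.8; e = 43.8 − 43.8 = 0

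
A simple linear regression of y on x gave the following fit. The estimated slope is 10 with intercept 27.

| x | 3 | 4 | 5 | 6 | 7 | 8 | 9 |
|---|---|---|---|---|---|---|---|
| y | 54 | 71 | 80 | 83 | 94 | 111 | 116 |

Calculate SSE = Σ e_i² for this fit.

SSE = 76

x=3: ŷ = 27 + 10·3 = 57; e = 54 − 57 = -3
x=4: ŷ = 27 + 10·4 = 67; e = 71 − 67 = 4
x=5: ŷ = 27 + 10·5 = 77; e = 80 − 77 = 3
x=6: ŷ = 27 + 10·6 = 87; e = 83 − 87 = -4
x=7: ŷ = 27 + 10·7 = 97; e = 94 − 97 = -3
x=8: ŷ = 27 + 10·8 = 107; e = 111 − 107 = 4
x=9: ŷ = 27 + 10·9 = 117; e = 116 − 117 = -1
SSE = 9 + 16 + 9 + 16 + 9 + 16 + 1 = 76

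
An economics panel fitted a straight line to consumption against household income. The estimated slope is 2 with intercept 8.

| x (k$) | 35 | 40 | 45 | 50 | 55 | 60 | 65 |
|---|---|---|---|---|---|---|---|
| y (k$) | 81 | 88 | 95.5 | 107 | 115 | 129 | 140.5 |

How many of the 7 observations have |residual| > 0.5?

6

x=35: ŷ = 8 + 2·35 = 78; r = 81 − 78 = 3
x=40: ŷ = 8 + 2·40 = 88; r = 88 − 88 = 0
x=45: ŷ = 8 + 2·45 = 98; r = 95.5 − 98 = -2.5
x=50: ŷ = 8 + 2·50 = 108; r = 107 − 108 = -1
x=55: ŷ = 8 + 2·55 = 118; r = 115 − 118 = -3
x=60: ŷ = 8 + 2·60 = 128; r = 129 − 128 = 1
x=65: ŷ = 8 + 2·65 = 138; r = 140.5 − 138 = 2.5
|r| > 0.5: x=35 (|r|=3), x=45 (|r|=2.5), x=50 (|r|=1), x=55 (|r|=3), x=60 (|r|=1), x=65 (|r|=2.5) → 6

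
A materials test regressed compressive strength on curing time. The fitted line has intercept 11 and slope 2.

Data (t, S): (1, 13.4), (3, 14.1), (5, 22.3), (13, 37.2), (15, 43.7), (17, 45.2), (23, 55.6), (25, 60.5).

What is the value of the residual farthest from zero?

t=1: ŷ = 11 + 2·1 = 13; e = 13.4 − 13 = 0.4
t=3: ŷ = 11 + 2·3 = 17; e = 14.1 − 17 = -2.9
t=5: ŷ = 11 + 2·5 = 21; e = 22.3 − 21 = 1.3
t=13: ŷ = 11 + 2·13 = 37; e = 37.2 − 37 = 0.2
t=15: ŷ = 11 + 2·15 = 41; e = 43.7 − 41 = 2.7
t=17: ŷ = 11 + 2·17 = 45; e = 45.2 − 45 = 0.2
t=23: ŷ = 11 + 2·23 = 57; e = 55.6 − 57 = -1.4
t=25: ŷ = 11 + 2·25 = 61; e = 60.5 − 61 = -0.5
Largest |e| is 2.9 at t = 3, residual -2.9.

e = -2.9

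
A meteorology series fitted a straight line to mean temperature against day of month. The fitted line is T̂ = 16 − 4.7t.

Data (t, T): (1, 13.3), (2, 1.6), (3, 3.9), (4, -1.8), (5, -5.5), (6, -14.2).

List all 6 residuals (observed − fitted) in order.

2, -5, 2, 1, 2, -2

t=1: T̂ = 16 − 4.7·1 = 11.3; r = 13.3 − 11.3 = 2
t=2: T̂ = 16 − 4.7·2 = 6.6; r = 1.6 − 6.6 = -5
t=3: T̂ = 16 − 4.7·3 = 1.9; r = 3.9 − 1.9 = 2
t=4: T̂ = 16 − 4.7·4 = -2.8; r = -1.8 − (-2.8) = 1
t=5: T̂ = 16 − 4.7·5 = -7.5; r = -5.5 − (-7.5) = 2
t=6: T̂ = 16 − 4.7·6 = -12.2; r = -14.2 − (-12.2) = -2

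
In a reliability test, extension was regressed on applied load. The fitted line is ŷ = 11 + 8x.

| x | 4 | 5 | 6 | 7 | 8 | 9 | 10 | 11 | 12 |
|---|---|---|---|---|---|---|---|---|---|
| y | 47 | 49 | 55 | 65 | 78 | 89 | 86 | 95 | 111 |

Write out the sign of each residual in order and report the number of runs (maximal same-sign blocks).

x=4: ŷ = 11 + 8·4 = 43; e = 47 − 43 = 4
x=5: ŷ = 11 + 8·5 = 51; e = 49 − 51 = -2
x=6: ŷ = 11 + 8·6 = 59; e = 55 − 59 = -4
x=7: ŷ = 11 + 8·7 = 67; e = 65 − 67 = -2
x=8: ŷ = 11 + 8·8 = 75; e = 78 − 75 = 3
x=9: ŷ = 11 + 8·9 = 83; e = 89 − 83 = 6
x=10: ŷ = 11 + 8·10 = 91; e = 86 − 91 = -5
x=11: ŷ = 11 + 8·11 = 99; e = 95 − 99 = -4
x=12: ŷ = 11 + 8·12 = 107; e = 111 − 107 = 4
Signs: + − − − + + − − +
Runs: +×1, −×3, +×2, −×2, +×1 → 5

5 runs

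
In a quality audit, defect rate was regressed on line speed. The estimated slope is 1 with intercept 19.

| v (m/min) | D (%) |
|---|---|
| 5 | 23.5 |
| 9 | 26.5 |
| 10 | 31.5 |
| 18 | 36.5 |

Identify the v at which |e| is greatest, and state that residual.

v=5: D̂ = 19 + 5 = 24; e = 23.5 − 24 = -0.5
v=9: D̂ = 19 + 9 = 28; e = 26.5 − 28 = -1.5
v=10: D̂ = 19 + 10 = 29; e = 31.5 − 29 = 2.5
v=18: D̂ = 19 + 18 = 37; e = 36.5 − 37 = -0.5
Largest |e| is 2.5 at v = 10, residual 2.5.

v = 10, e = 2.5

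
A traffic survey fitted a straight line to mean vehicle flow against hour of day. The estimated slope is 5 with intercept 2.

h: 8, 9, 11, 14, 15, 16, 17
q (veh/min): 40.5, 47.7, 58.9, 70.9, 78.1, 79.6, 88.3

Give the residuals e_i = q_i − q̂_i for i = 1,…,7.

h=8: q̂ = 2 + 5·8 = 42; e = 40.5 − 42 = -1.5
h=9: q̂ = 2 + 5·9 = 47; e = 47.7 − 47 = 0.7
h=11: q̂ = 2 + 5·11 = 57; e = 58.9 − 57 = 1.9
h=14: q̂ = 2 + 5·14 = 72; e = 70.9 − 72 = -1.1
h=15: q̂ = 2 + 5·15 = 77; e = 78.1 − 77 = 1.1
h=16: q̂ = 2 + 5·16 = 82; e = 79.6 − 82 = -2.4
h=17: q̂ = 2 + 5·17 = 87; e = 88.3 − 87 = 1.3

-1.5, 0.7, 1.9, -1.1, 1.1, -2.4, 1.3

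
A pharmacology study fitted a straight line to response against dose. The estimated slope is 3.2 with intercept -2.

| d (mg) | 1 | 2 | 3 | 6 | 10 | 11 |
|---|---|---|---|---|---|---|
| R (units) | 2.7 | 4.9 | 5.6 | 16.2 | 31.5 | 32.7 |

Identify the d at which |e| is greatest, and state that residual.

d = 3, e = -2

d=1: ŷ = -2 + 3.2·1 = 1.2; e = 2.7 − 1.2 = 1.5
d=2: ŷ = -2 + 3.2·2 = 4.4; e = 4.9 − 4.4 = 0.5
d=3: ŷ = -2 + 3.2·3 = 7.6; e = 5.6 − 7.6 = -2
d=6: ŷ = -2 + 3.2·6 = 17.2; e = 16.2 − 17.2 = -1
d=10: ŷ = -2 + 3.2·10 = 30; e = 31.5 − 30 = 1.5
d=11: ŷ = -2 + 3.2·11 = 33.2; e = 32.7 − 33.2 = -0.5
Largest |e| is 2 at d = 3, residual -2.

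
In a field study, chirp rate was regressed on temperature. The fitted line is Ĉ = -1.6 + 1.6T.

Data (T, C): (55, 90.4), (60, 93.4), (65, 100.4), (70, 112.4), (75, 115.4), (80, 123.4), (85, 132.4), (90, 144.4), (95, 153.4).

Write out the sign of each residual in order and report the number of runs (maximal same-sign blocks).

5 runs

T=55: Ĉ = -1.6 + 1.6·55 = 86.4; r = 90.4 − 86.4 = 4
T=60: Ĉ = -1.6 + 1.6·60 = 94.4; r = 93.4 − 94.4 = -1
T=65: Ĉ = -1.6 + 1.6·65 = 102.4; r = 100.4 − 102.4 = -2
T=70: Ĉ = -1.6 + 1.6·70 = 110.4; r = 112.4 − 110.4 = 2
T=75: Ĉ = -1.6 + 1.6·75 = 118.4; r = 115.4 − 118.4 = -3
T=80: Ĉ = -1.6 + 1.6·80 = 126.4; r = 123.4 − 126.4 = -3
T=85: Ĉ = -1.6 + 1.6·85 = 134.4; r = 132.4 − 134.4 = -2
T=90: Ĉ = -1.6 + 1.6·90 = 142.4; r = 144.4 − 142.4 = 2
T=95: Ĉ = -1.6 + 1.6·95 = 150.4; r = 153.4 − 150.4 = 3
Signs: + − − + − − − + +
Runs: +×1, −×2, +×1, −×3, +×2 → 5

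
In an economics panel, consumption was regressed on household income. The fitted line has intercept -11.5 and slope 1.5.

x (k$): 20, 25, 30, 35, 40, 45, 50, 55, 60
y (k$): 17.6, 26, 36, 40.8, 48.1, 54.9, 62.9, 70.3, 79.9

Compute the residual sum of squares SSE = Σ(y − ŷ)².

SSE = 11.28

x=20: ŷ = -11.5 + 1.5·20 = 18.5; e = 17.6 − 18.5 = -0.9
x=25: ŷ = -11.5 + 1.5·25 = 26; e = 26 − 26 = 0
x=30: ŷ = -11.5 + 1.5·30 = 33.5; e = 36 − 33.5 = 2.5
x=35: ŷ = -11.5 + 1.5·35 = 41; e = 40.8 − 41 = -0.2
x=40: ŷ = -11.5 + 1.5·40 = 48.5; e = 48.1 − 48.5 = -0.4
x=45: ŷ = -11.5 + 1.5·45 = 56; e = 54.9 − 56 = -1.1
x=50: ŷ = -11.5 + 1.5·50 = 63.5; e = 62.9 − 63.5 = -0.6
x=55: ŷ = -11.5 + 1.5·55 = 71; e = 70.3 − 71 = -0.7
x=60: ŷ = -11.5 + 1.5·60 = 78.5; e = 79.9 − 78.5 = 1.4
SSE = 0.81 + 0 + 6.25 + 0.04 + 0.16 + 1.21 + 0.36 + 0.49 + 1.96 = 11.28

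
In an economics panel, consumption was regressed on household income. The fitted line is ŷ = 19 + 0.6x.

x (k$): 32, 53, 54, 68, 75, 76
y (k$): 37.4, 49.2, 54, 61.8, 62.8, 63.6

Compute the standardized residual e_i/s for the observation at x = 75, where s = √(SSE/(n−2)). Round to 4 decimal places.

x=32: ŷ = 19 + 0.6·32 = 38.2; e = 37.4 − 38.2 = -0.8
x=53: ŷ = 19 + 0.6·53 = 50.8; e = 49.2 − 50.8 = -1.6
x=54: ŷ = 19 + 0.6·54 = 51.4; e = 54 − 51.4 = 2.6
x=68: ŷ = 19 + 0.6·68 = 59.8; e = 61.8 − 59.8 = 2
x=75: ŷ = 19 + 0.6·75 = 64; e = 62.8 − 64 = -1.2
x=76: ŷ = 19 + 0.6·76 = 64.6; e = 63.6 − 64.6 = -1
SSE = 0.64 + 2.56 + 6.76 + 4 + 1.44 + 1 = 16.4
s = √(16.4/4) = 2.02485
e/s = -1.2 / 2.02485 = -0.5926

-0.5926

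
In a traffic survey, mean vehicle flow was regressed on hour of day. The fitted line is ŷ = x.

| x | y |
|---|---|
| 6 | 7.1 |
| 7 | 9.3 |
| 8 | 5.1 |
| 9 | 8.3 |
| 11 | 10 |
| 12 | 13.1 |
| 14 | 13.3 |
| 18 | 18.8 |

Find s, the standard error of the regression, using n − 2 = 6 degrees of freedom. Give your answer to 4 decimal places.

x=6: ŷ = 6 = 6; e = 7.1 − 6 = 1.1
x=7: ŷ = 7 = 7; e = 9.3 − 7 = 2.3
x=8: ŷ = 8 = 8; e = 5.1 − 8 = -2.9
x=9: ŷ = 9 = 9; e = 8.3 − 9 = -0.7
x=11: ŷ = 11 = 11; e = 10 − 11 = -1
x=12: ŷ = 12 = 12; e = 13.1 − 12 = 1.1
x=14: ŷ = 14 = 14; e = 13.3 − 14 = -0.7
x=18: ŷ = 18 = 18; e = 18.8 − 18 = 0.8
SSE = 1.21 + 5.29 + 8.41 + 0.49 + 1 + 1.21 + 0.49 + 0.64 = 18.74
s = √(18.74/6) = √3.12333 ≈ 1.7673

s = 1.7673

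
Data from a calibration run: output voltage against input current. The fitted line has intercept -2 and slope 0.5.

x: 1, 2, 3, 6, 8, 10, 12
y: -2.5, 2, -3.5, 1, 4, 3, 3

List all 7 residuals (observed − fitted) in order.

x=1: ŷ = -2 + 0.5·1 = -1.5; r = -2.5 − (-1.5) = -1
x=2: ŷ = -2 + 0.5·2 = -1; r = 2 − (-1) = 3
x=3: ŷ = -2 + 0.5·3 = -0.5; r = -3.5 − (-0.5) = -3
x=6: ŷ = -2 + 0.5·6 = 1; r = 1 − 1 = 0
x=8: ŷ = -2 + 0.5·8 = 2; r = 4 − 2 = 2
x=10: ŷ = -2 + 0.5·10 = 3; r = 3 − 3 = 0
x=12: ŷ = -2 + 0.5·12 = 4; r = 3 − 4 = -1

-1, 3, -3, 0, 2, 0, -1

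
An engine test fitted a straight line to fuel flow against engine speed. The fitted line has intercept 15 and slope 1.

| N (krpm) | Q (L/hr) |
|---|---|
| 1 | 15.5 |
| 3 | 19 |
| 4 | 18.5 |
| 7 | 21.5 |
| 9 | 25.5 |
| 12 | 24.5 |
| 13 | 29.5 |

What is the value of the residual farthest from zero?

r = -2.5

N=1: Q̂ = 15 + 1 = 16; r = 15.5 − 16 = -0.5
N=3: Q̂ = 15 + 3 = 18; r = 19 − 18 = 1
N=4: Q̂ = 15 + 4 = 19; r = 18.5 − 19 = -0.5
N=7: Q̂ = 15 + 7 = 22; r = 21.5 − 22 = -0.5
N=9: Q̂ = 15 + 9 = 24; r = 25.5 − 24 = 1.5
N=12: Q̂ = 15 + 12 = 27; r = 24.5 − 27 = -2.5
N=13: Q̂ = 15 + 13 = 28; r = 29.5 − 28 = 1.5
Largest |r| is 2.5 at N = 12, residual -2.5.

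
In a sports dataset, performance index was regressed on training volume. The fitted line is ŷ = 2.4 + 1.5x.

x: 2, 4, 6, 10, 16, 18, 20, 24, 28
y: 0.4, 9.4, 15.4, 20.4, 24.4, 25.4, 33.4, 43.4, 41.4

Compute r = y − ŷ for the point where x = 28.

ŷ = 2.4 + 1.5·28 = 44.4
r = 41.4 − 44.4 = -3

r = -3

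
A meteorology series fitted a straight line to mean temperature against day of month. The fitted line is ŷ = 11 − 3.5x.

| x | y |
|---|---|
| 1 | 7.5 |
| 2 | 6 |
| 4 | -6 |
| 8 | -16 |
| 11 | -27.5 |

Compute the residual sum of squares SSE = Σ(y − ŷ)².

x=1: ŷ = 11 − 3.5·1 = 7.5; r = 7.5 − 7.5 = 0
x=2: ŷ = 11 − 3.5·2 = 4; r = 6 − 4 = 2
x=4: ŷ = 11 − 3.5·4 = -3; r = -6 − (-3) = -3
x=8: ŷ = 11 − 3.5·8 = -17; r = -16 − (-17) = 1
x=11: ŷ = 11 − 3.5·11 = -27.5; r = -27.5 − (-27.5) = 0
SSE = 0 + 4 + 9 + 1 + 0 = 14

SSE = 14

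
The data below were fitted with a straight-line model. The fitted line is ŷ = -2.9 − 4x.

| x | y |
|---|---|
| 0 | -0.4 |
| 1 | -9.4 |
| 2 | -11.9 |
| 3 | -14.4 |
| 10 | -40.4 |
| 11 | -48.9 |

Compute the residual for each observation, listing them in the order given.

2.5, -2.5, -1, 0.5, 2.5, -2

x=0: ŷ = -2.9 − 4·0 = -2.9; e = -0.4 − (-2.9) = 2.5
x=1: ŷ = -2.9 − 4·1 = -6.9; e = -9.4 − (-6.9) = -2.5
x=2: ŷ = -2.9 − 4·2 = -10.9; e = -11.9 − (-10.9) = -1
x=3: ŷ = -2.9 − 4·3 = -14.9; e = -14.4 − (-14.9) = 0.5
x=10: ŷ = -2.9 − 4·10 = -42.9; e = -40.4 − (-42.9) = 2.5
x=11: ŷ = -2.9 − 4·11 = -46.9; e = -48.9 − (-46.9) = -2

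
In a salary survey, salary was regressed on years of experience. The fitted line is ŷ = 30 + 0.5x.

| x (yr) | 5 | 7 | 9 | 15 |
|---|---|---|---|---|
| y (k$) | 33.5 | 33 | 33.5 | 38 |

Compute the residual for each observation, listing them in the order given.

x=5: ŷ = 30 + 0.5·5 = 32.5; r = 33.5 − 32.5 = 1
x=7: ŷ = 30 + 0.5·7 = 33.5; r = 33 − 33.5 = -0.5
x=9: ŷ = 30 + 0.5·9 = 34.5; r = 33.5 − 34.5 = -1
x=15: ŷ = 30 + 0.5·15 = 37.5; r = 38 − 37.5 = 0.5

1, -0.5, -1, 0.5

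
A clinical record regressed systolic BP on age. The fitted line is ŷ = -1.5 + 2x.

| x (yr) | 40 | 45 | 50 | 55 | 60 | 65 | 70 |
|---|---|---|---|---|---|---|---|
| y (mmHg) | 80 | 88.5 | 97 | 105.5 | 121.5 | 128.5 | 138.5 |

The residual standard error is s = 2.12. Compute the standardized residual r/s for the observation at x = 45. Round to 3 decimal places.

ŷ = -1.5 + 2·45 = 88.5
r = 88.5 − 88.5 = 0
r/s = 0 / 2.12 = 0.000

0.000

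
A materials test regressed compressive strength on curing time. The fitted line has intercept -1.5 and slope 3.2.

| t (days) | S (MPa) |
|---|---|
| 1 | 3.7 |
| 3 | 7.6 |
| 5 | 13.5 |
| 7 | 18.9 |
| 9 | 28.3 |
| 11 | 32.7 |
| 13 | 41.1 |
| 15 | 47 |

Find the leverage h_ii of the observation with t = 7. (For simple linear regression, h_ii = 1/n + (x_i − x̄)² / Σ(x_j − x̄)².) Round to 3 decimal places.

h = 0.131

t̄ = (1 + 3 + 5 + 7 + 9 + 11 + 13 + 15)/8 = 8
Σ(t − t̄)² = 49 + 25 + 9 + 1 + 1 + 9 + 25 + 49 = 168
h = 1/8 + (-1)²/168 = 0.125 + 0.00595238 = 0.131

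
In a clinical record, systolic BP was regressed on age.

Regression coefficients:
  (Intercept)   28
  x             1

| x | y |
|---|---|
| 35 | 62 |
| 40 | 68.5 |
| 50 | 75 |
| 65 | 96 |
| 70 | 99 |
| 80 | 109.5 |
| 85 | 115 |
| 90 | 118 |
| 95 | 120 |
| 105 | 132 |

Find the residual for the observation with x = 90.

e = 0

ŷ = 28 + 90 = 118
e = 118 − 118 = 0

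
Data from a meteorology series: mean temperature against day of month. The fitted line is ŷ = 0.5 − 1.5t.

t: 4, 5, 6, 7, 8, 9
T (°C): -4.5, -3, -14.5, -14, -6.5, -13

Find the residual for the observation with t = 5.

r = 4

ŷ = 0.5 − 1.5·5 = -7
r = -3 − (-7) = 4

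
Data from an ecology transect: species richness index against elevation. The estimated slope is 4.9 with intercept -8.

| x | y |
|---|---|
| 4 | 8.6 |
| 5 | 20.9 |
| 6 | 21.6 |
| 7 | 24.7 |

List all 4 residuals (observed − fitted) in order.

-3, 4.4, 0.2, -1.6

x=4: ŷ = -8 + 4.9·4 = 11.6; r = 8.6 − 11.6 = -3
x=5: ŷ = -8 + 4.9·5 = 16.5; r = 20.9 − 16.5 = 4.4
x=6: ŷ = -8 + 4.9·6 = 21.4; r = 21.6 − 21.4 = 0.2
x=7: ŷ = -8 + 4.9·7 = 26.3; r = 24.7 − 26.3 = -1.6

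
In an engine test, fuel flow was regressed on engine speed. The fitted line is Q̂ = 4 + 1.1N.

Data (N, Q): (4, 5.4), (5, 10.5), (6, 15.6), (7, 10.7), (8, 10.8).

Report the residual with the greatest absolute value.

N=4: Q̂ = 4 + 1.1·4 = 8.4; e = 5.4 − 8.4 = -3
N=5: Q̂ = 4 + 1.1·5 = 9.5; e = 10.5 − 9.5 = 1
N=6: Q̂ = 4 + 1.1·6 = 10.6; e = 15.6 − 10.6 = 5
N=7: Q̂ = 4 + 1.1·7 = 11.7; e = 10.7 − 11.7 = -1
N=8: Q̂ = 4 + 1.1·8 = 12.8; e = 10.8 − 12.8 = -2
Largest |e| is 5 at N = 6, residual 5.

e = 5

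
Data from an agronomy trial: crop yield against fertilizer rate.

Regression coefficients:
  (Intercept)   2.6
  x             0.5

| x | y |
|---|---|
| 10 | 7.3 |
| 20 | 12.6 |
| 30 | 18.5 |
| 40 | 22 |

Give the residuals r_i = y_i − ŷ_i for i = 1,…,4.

x=10: ŷ = 2.6 + 0.5·10 = 7.6; r = 7.3 − 7.6 = -0.3
x=20: ŷ = 2.6 + 0.5·20 = 12.6; r = 12.6 − 12.6 = 0
x=30: ŷ = 2.6 + 0.5·30 = 17.6; r = 18.5 − 17.6 = 0.9
x=40: ŷ = 2.6 + 0.5·40 = 22.6; r = 22 − 22.6 = -0.6

-0.3, 0, 0.9, -0.6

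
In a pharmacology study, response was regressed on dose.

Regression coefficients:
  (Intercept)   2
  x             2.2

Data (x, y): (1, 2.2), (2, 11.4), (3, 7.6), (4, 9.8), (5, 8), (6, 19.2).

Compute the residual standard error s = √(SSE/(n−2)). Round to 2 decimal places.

s = 4.24

x=1: ŷ = 2 + 2.2·1 = 4.2; r = 2.2 − 4.2 = -2
x=2: ŷ = 2 + 2.2·2 = 6.4; r = 11.4 − 6.4 = 5
x=3: ŷ = 2 + 2.2·3 = 8.6; r = 7.6 − 8.6 = -1
x=4: ŷ = 2 + 2.2·4 = 10.8; r = 9.8 − 10.8 = -1
x=5: ŷ = 2 + 2.2·5 = 13; r = 8 − 13 = -5
x=6: ŷ = 2 + 2.2·6 = 15.2; r = 19.2 − 15.2 = 4
SSE = 4 + 25 + 1 + 1 + 25 + 16 = 72
s = √(72/4) = √18 ≈ 4.24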